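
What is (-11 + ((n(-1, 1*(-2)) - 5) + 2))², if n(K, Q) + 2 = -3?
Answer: 361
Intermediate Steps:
n(K, Q) = -5 (n(K, Q) = -2 - 3 = -5)
(-11 + ((n(-1, 1*(-2)) - 5) + 2))² = (-11 + ((-5 - 5) + 2))² = (-11 + (-10 + 2))² = (-11 - 8)² = (-19)² = 361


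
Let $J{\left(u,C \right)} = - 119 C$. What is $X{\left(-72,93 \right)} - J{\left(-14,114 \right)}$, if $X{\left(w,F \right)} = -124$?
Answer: $13442$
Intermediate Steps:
$X{\left(-72,93 \right)} - J{\left(-14,114 \right)} = -124 - \left(-119\right) 114 = -124 - -13566 = -124 + 13566 = 13442$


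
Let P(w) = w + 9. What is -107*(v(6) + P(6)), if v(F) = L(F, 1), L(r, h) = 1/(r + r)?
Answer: -19367/12 ≈ -1613.9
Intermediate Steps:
L(r, h) = 1/(2*r)
P(w) = 9 + w
v(F) = 1/(2*F)
-107*(v(6) + P(6)) = -107*((½)/6 + (9 + 6)) = -107*((½)*(⅙) + 15) = -107*(1/12 + 15) = -107*181/12 = -19367/12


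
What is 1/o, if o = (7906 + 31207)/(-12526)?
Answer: -12526/39113 ≈ -0.32025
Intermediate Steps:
o = -39113/12526 (o = 39113*(-1/12526) = -39113/12526 ≈ -3.1225)
1/o = 1/(-39113/12526) = -12526/39113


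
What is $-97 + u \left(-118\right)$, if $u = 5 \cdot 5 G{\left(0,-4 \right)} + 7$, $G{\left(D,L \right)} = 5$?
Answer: $-15673$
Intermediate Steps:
$u = 132$ ($u = 5 \cdot 5 \cdot 5 + 7 = 25 \cdot 5 + 7 = 125 + 7 = 132$)
$-97 + u \left(-118\right) = -97 + 132 \left(-118\right) = -97 - 15576 = -15673$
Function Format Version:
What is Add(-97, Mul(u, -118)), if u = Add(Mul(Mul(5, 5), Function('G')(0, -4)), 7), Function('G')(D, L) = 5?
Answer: -15673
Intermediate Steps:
u = 132 (u = Add(Mul(Mul(5, 5), 5), 7) = Add(Mul(25, 5), 7) = Add(125, 7) = 132)
Add(-97, Mul(u, -118)) = Add(-97, Mul(132, -118)) = Add(-97, -15576) = -15673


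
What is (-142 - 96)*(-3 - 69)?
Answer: 17136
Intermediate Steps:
(-142 - 96)*(-3 - 69) = -238*(-72) = 17136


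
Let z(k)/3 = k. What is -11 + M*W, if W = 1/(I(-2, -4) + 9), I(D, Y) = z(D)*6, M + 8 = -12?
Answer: -277/27 ≈ -10.259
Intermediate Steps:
M = -20 (M = -8 - 12 = -20)
z(k) = 3*k
I(D, Y) = 18*D (I(D, Y) = (3*D)*6 = 18*D)
W = -1/27 (W = 1/(18*(-2) + 9) = 1/(-36 + 9) = 1/(-27) = -1/27 ≈ -0.037037)
-11 + M*W = -11 - 20*(-1/27) = -11 + 20/27 = -277/27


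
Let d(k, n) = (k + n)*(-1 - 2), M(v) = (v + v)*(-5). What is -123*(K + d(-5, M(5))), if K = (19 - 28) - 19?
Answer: -16851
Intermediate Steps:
M(v) = -10*v (M(v) = (2*v)*(-5) = -10*v)
K = -28 (K = -9 - 19 = -28)
d(k, n) = -3*k - 3*n (d(k, n) = (k + n)*(-3) = -3*k - 3*n)
-123*(K + d(-5, M(5))) = -123*(-28 + (-3*(-5) - (-30)*5)) = -123*(-28 + (15 - 3*(-50))) = -123*(-28 + (15 + 150)) = -123*(-28 + 165) = -123*137 = -16851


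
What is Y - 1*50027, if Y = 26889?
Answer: -23138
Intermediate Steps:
Y - 1*50027 = 26889 - 1*50027 = 26889 - 50027 = -23138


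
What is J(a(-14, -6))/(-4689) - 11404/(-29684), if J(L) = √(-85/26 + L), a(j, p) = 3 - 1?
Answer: 2851/7421 - I*√858/121914 ≈ 0.38418 - 0.00024026*I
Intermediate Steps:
a(j, p) = 2
J(L) = √(-85/26 + L) (J(L) = √(-85*1/26 + L) = √(-85/26 + L))
J(a(-14, -6))/(-4689) - 11404/(-29684) = (√(-2210 + 676*2)/26)/(-4689) - 11404/(-29684) = (√(-2210 + 1352)/26)*(-1/4689) - 11404*(-1/29684) = (√(-858)/26)*(-1/4689) + 2851/7421 = ((I*√858)/26)*(-1/4689) + 2851/7421 = (I*√858/26)*(-1/4689) + 2851/7421 = -I*√858/121914 + 2851/7421 = 2851/7421 - I*√858/121914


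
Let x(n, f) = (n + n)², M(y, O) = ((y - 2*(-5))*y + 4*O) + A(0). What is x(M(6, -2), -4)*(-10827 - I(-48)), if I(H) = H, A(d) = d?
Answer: -333890304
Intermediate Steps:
M(y, O) = 4*O + y*(10 + y) (M(y, O) = ((y - 2*(-5))*y + 4*O) + 0 = ((y + 10)*y + 4*O) + 0 = ((10 + y)*y + 4*O) + 0 = (y*(10 + y) + 4*O) + 0 = (4*O + y*(10 + y)) + 0 = 4*O + y*(10 + y))
x(n, f) = 4*n² (x(n, f) = (2*n)² = 4*n²)
x(M(6, -2), -4)*(-10827 - I(-48)) = (4*(6² + 4*(-2) + 10*6)²)*(-10827 - 1*(-48)) = (4*(36 - 8 + 60)²)*(-10827 + 48) = (4*88²)*(-10779) = (4*7744)*(-10779) = 30976*(-10779) = -333890304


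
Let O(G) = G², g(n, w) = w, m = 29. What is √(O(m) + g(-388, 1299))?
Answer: 2*√535 ≈ 46.260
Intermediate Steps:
√(O(m) + g(-388, 1299)) = √(29² + 1299) = √(841 + 1299) = √2140 = 2*√535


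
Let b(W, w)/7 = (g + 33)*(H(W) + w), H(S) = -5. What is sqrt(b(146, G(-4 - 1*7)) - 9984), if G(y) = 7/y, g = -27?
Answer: 18*I*sqrt(3817)/11 ≈ 101.1*I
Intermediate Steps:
b(W, w) = -210 + 42*w (b(W, w) = 7*((-27 + 33)*(-5 + w)) = 7*(6*(-5 + w)) = 7*(-30 + 6*w) = -210 + 42*w)
sqrt(b(146, G(-4 - 1*7)) - 9984) = sqrt((-210 + 42*(7/(-4 - 1*7))) - 9984) = sqrt((-210 + 42*(7/(-4 - 7))) - 9984) = sqrt((-210 + 42*(7/(-11))) - 9984) = sqrt((-210 + 42*(7*(-1/11))) - 9984) = sqrt((-210 + 42*(-7/11)) - 9984) = sqrt((-210 - 294/11) - 9984) = sqrt(-2604/11 - 9984) = sqrt(-112428/11) = 18*I*sqrt(3817)/11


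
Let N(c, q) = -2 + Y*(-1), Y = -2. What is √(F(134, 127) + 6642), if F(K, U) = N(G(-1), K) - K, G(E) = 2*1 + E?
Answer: 2*√1627 ≈ 80.672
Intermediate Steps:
G(E) = 2 + E
N(c, q) = 0 (N(c, q) = -2 - 2*(-1) = -2 + 2 = 0)
F(K, U) = -K (F(K, U) = 0 - K = -K)
√(F(134, 127) + 6642) = √(-1*134 + 6642) = √(-134 + 6642) = √6508 = 2*√1627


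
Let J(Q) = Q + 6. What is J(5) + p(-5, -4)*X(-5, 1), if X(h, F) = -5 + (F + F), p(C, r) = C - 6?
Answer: 44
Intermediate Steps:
J(Q) = 6 + Q
p(C, r) = -6 + C
X(h, F) = -5 + 2*F
J(5) + p(-5, -4)*X(-5, 1) = (6 + 5) + (-6 - 5)*(-5 + 2*1) = 11 - 11*(-5 + 2) = 11 - 11*(-3) = 11 + 33 = 44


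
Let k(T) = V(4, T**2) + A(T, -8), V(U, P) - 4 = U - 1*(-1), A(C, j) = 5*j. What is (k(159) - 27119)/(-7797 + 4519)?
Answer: 13575/1639 ≈ 8.2825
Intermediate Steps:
V(U, P) = 5 + U (V(U, P) = 4 + (U - 1*(-1)) = 4 + (U + 1) = 4 + (1 + U) = 5 + U)
k(T) = -31 (k(T) = (5 + 4) + 5*(-8) = 9 - 40 = -31)
(k(159) - 27119)/(-7797 + 4519) = (-31 - 27119)/(-7797 + 4519) = -27150/(-3278) = -27150*(-1/3278) = 13575/1639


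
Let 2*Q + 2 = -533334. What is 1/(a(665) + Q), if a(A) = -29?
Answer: -1/266697 ≈ -3.7496e-6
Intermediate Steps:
Q = -266668 (Q = -1 + (½)*(-533334) = -1 - 266667 = -266668)
1/(a(665) + Q) = 1/(-29 - 266668) = 1/(-266697) = -1/266697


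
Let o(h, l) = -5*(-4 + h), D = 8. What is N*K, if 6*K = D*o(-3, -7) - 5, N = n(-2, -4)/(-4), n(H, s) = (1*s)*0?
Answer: 0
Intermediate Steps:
n(H, s) = 0 (n(H, s) = s*0 = 0)
o(h, l) = 20 - 5*h
N = 0 (N = 0/(-4) = 0*(-1/4) = 0)
K = 275/6 (K = (8*(20 - 5*(-3)) - 5)/6 = (8*(20 + 15) - 5)/6 = (8*35 - 5)/6 = (280 - 5)/6 = (1/6)*275 = 275/6 ≈ 45.833)
N*K = 0*(275/6) = 0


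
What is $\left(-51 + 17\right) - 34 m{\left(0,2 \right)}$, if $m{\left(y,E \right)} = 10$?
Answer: $-374$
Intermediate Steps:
$\left(-51 + 17\right) - 34 m{\left(0,2 \right)} = \left(-51 + 17\right) - 340 = -34 - 340 = -374$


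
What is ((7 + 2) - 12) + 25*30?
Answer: 747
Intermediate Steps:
((7 + 2) - 12) + 25*30 = (9 - 12) + 750 = -3 + 750 = 747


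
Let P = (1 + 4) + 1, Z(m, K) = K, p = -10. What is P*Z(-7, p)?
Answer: -60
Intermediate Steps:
P = 6 (P = 5 + 1 = 6)
P*Z(-7, p) = 6*(-10) = -60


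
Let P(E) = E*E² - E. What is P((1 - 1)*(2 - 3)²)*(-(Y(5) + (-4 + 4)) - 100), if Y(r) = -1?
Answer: 0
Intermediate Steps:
P(E) = E³ - E
P((1 - 1)*(2 - 3)²)*(-(Y(5) + (-4 + 4)) - 100) = (((1 - 1)*(2 - 3)²)³ - (1 - 1)*(2 - 3)²)*(-(-1 + (-4 + 4)) - 100) = ((0*(-1)²)³ - 0*(-1)²)*(-(-1 + 0) - 100) = ((0*1)³ - 0)*(-1*(-1) - 100) = (0³ - 1*0)*(1 - 100) = (0 + 0)*(-99) = 0*(-99) = 0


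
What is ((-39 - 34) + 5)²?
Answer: 4624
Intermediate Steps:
((-39 - 34) + 5)² = (-73 + 5)² = (-68)² = 4624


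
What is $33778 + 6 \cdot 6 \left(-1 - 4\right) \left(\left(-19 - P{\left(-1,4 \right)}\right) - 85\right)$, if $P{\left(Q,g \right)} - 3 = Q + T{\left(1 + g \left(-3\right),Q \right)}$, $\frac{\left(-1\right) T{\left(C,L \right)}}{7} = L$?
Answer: $54118$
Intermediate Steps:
$T{\left(C,L \right)} = - 7 L$
$P{\left(Q,g \right)} = 3 - 6 Q$ ($P{\left(Q,g \right)} = 3 + \left(Q - 7 Q\right) = 3 - 6 Q$)
$33778 + 6 \cdot 6 \left(-1 - 4\right) \left(\left(-19 - P{\left(-1,4 \right)}\right) - 85\right) = 33778 + 6 \cdot 6 \left(-1 - 4\right) \left(\left(-19 - \left(3 - -6\right)\right) - 85\right) = 33778 + 36 \left(-1 - 4\right) \left(\left(-19 - \left(3 + 6\right)\right) - 85\right) = 33778 + 36 \left(-5\right) \left(\left(-19 - 9\right) - 85\right) = 33778 - 180 \left(\left(-19 - 9\right) - 85\right) = 33778 - 180 \left(-28 - 85\right) = 33778 - -20340 = 33778 + 20340 = 54118$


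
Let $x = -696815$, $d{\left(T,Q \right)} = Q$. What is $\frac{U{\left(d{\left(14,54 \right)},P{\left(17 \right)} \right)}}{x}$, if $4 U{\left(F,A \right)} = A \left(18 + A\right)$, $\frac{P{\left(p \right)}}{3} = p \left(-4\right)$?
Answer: $- \frac{9486}{696815} \approx -0.013613$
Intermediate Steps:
$P{\left(p \right)} = - 12 p$ ($P{\left(p \right)} = 3 p \left(-4\right) = 3 \left(- 4 p\right) = - 12 p$)
$U{\left(F,A \right)} = \frac{A \left(18 + A\right)}{4}$
$\frac{U{\left(d{\left(14,54 \right)},P{\left(17 \right)} \right)}}{x} = \frac{\frac{1}{4} \left(\left(-12\right) 17\right) \left(18 - 204\right)}{-696815} = \frac{1}{4} \left(-204\right) \left(18 - 204\right) \left(- \frac{1}{696815}\right) = \frac{1}{4} \left(-204\right) \left(-186\right) \left(- \frac{1}{696815}\right) = 9486 \left(- \frac{1}{696815}\right) = - \frac{9486}{696815}$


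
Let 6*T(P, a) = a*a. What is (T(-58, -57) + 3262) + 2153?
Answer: 11913/2 ≈ 5956.5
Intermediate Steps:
T(P, a) = a²/6 (T(P, a) = (a*a)/6 = a²/6)
(T(-58, -57) + 3262) + 2153 = ((⅙)*(-57)² + 3262) + 2153 = ((⅙)*3249 + 3262) + 2153 = (1083/2 + 3262) + 2153 = 7607/2 + 2153 = 11913/2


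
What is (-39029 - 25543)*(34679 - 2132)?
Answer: -2101624884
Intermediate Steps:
(-39029 - 25543)*(34679 - 2132) = -64572*32547 = -2101624884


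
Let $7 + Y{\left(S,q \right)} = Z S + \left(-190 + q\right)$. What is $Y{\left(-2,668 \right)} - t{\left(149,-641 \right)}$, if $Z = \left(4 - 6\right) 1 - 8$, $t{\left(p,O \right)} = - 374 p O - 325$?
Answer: $-35719550$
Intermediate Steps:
$t{\left(p,O \right)} = -325 - 374 O p$ ($t{\left(p,O \right)} = - 374 O p - 325 = -325 - 374 O p$)
$Z = -10$ ($Z = \left(4 - 6\right) 1 - 8 = \left(-2\right) 1 - 8 = -2 - 8 = -10$)
$Y{\left(S,q \right)} = -197 + q - 10 S$ ($Y{\left(S,q \right)} = -7 - \left(190 - q + 10 S\right) = -197 + q - 10 S$)
$Y{\left(-2,668 \right)} - t{\left(149,-641 \right)} = \left(-197 + 668 - -20\right) - \left(-325 - \left(-239734\right) 149\right) = \left(-197 + 668 + 20\right) - \left(-325 + 35720366\right) = 491 - 35720041 = -35719550$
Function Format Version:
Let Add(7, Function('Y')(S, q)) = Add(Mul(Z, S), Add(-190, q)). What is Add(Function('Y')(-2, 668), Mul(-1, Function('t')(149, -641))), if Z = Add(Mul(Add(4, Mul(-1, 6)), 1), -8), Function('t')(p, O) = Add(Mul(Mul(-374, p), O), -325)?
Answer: -35719550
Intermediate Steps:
Function('t')(p, O) = Add(-325, Mul(-374, O, p)) (Function('t')(p, O) = Add(Mul(-374, O, p), -325) = Add(-325, Mul(-374, O, p)))
Z = -10 (Z = Add(Mul(Add(4, -6), 1), -8) = Add(Mul(-2, 1), -8) = Add(-2, -8) = -10)
Function('Y')(S, q) = Add(-197, q, Mul(-10, S)) (Function('Y')(S, q) = Add(-7, Add(Mul(-10, S), Add(-190, q))) = Add(-7, Add(-190, q, Mul(-10, S))) = Add(-197, q, Mul(-10, S)))
Add(Function('Y')(-2, 668), Mul(-1, Function('t')(149, -641))) = Add(Add(-197, 668, Mul(-10, -2)), Mul(-1, Add(-325, Mul(-374, -641, 149)))) = Add(Add(-197, 668, 20), Mul(-1, Add(-325, 35720366))) = Add(491, Mul(-1, 35720041)) = Add(491, -35720041) = -35719550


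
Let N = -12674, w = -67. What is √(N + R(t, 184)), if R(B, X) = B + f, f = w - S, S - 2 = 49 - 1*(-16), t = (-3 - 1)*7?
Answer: 2*I*√3209 ≈ 113.3*I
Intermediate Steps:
t = -28 (t = -4*7 = -28)
S = 67 (S = 2 + (49 - 1*(-16)) = 2 + (49 + 16) = 2 + 65 = 67)
f = -134 (f = -67 - 1*67 = -67 - 67 = -134)
R(B, X) = -134 + B (R(B, X) = B - 134 = -134 + B)
√(N + R(t, 184)) = √(-12674 + (-134 - 28)) = √(-12674 - 162) = √(-12836) = 2*I*√3209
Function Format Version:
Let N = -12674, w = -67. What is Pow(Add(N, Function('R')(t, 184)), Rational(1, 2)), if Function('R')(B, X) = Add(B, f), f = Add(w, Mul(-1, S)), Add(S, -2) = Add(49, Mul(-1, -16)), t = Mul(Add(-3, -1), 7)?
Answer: Mul(2, I, Pow(3209, Rational(1, 2))) ≈ Mul(113.30, I)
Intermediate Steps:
t = -28 (t = Mul(-4, 7) = -28)
S = 67 (S = Add(2, Add(49, Mul(-1, -16))) = Add(2, Add(49, 16)) = Add(2, 65) = 67)
f = -134 (f = Add(-67, Mul(-1, 67)) = Add(-67, -67) = -134)
Function('R')(B, X) = Add(-134, B) (Function('R')(B, X) = Add(B, -134) = Add(-134, B))
Pow(Add(N, Function('R')(t, 184)), Rational(1, 2)) = Pow(Add(-12674, Add(-134, -28)), Rational(1, 2)) = Pow(Add(-12674, -162), Rational(1, 2)) = Pow(-12836, Rational(1, 2)) = Mul(2, I, Pow(3209, Rational(1, 2)))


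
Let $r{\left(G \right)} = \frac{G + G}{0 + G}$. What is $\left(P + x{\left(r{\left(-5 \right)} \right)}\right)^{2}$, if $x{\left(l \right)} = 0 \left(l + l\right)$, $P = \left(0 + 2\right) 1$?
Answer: $4$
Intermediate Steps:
$r{\left(G \right)} = 2$ ($r{\left(G \right)} = \frac{2 G}{G} = 2$)
$P = 2$ ($P = 2 \cdot 1 = 2$)
$x{\left(l \right)} = 0$ ($x{\left(l \right)} = 0 \cdot 2 l = 0$)
$\left(P + x{\left(r{\left(-5 \right)} \right)}\right)^{2} = \left(2 + 0\right)^{2} = 2^{2} = 4$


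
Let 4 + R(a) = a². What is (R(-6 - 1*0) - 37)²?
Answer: 25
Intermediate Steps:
R(a) = -4 + a²
(R(-6 - 1*0) - 37)² = ((-4 + (-6 - 1*0)²) - 37)² = ((-4 + (-6 + 0)²) - 37)² = ((-4 + (-6)²) - 37)² = ((-4 + 36) - 37)² = (32 - 37)² = (-5)² = 25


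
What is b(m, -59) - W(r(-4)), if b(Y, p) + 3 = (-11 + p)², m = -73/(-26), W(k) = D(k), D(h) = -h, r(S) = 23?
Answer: 4920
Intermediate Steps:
W(k) = -k
m = 73/26 (m = -73*(-1/26) = 73/26 ≈ 2.8077)
b(Y, p) = -3 + (-11 + p)²
b(m, -59) - W(r(-4)) = (-3 + (-11 - 59)²) - (-1)*23 = (-3 + (-70)²) - 1*(-23) = (-3 + 4900) + 23 = 4897 + 23 = 4920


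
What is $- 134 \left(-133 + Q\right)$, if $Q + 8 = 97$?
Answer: $5896$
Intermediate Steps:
$Q = 89$ ($Q = -8 + 97 = 89$)
$- 134 \left(-133 + Q\right) = - 134 \left(-133 + 89\right) = \left(-134\right) \left(-44\right) = 5896$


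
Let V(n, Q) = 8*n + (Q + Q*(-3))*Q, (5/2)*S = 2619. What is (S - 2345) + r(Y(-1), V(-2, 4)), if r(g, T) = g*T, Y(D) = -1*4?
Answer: -5527/5 ≈ -1105.4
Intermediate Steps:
S = 5238/5 (S = (⅖)*2619 = 5238/5 ≈ 1047.6)
Y(D) = -4
V(n, Q) = -2*Q² + 8*n (V(n, Q) = 8*n + (Q - 3*Q)*Q = 8*n + (-2*Q)*Q = 8*n - 2*Q² = -2*Q² + 8*n)
r(g, T) = T*g
(S - 2345) + r(Y(-1), V(-2, 4)) = (5238/5 - 2345) + (-2*4² + 8*(-2))*(-4) = -6487/5 + (-2*16 - 16)*(-4) = -6487/5 + (-32 - 16)*(-4) = -6487/5 - 48*(-4) = -6487/5 + 192 = -5527/5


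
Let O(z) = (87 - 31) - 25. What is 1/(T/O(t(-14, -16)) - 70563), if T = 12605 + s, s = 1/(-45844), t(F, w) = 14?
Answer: -1421164/99703731713 ≈ -1.4254e-5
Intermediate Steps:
s = -1/45844 ≈ -2.1813e-5
O(z) = 31 (O(z) = 56 - 25 = 31)
T = 577863619/45844 (T = 12605 - 1/45844 = 577863619/45844 ≈ 12605.)
1/(T/O(t(-14, -16)) - 70563) = 1/((577863619/45844)/31 - 70563) = 1/((577863619/45844)*(1/31) - 70563) = 1/(577863619/1421164 - 70563) = 1/(-99703731713/1421164) = -1421164/99703731713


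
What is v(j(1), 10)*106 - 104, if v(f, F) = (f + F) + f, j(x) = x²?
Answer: 1168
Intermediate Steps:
v(f, F) = F + 2*f (v(f, F) = (F + f) + f = F + 2*f)
v(j(1), 10)*106 - 104 = (10 + 2*1²)*106 - 104 = (10 + 2*1)*106 - 104 = (10 + 2)*106 - 104 = 12*106 - 104 = 1272 - 104 = 1168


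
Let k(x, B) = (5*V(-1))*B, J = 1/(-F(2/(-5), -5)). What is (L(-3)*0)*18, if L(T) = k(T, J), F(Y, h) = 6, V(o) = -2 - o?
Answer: 0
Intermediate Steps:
J = -⅙ (J = 1/(-1*6) = 1/(-6) = -⅙ ≈ -0.16667)
k(x, B) = -5*B (k(x, B) = (5*(-2 - 1*(-1)))*B = (5*(-2 + 1))*B = (5*(-1))*B = -5*B)
L(T) = ⅚ (L(T) = -5*(-⅙) = ⅚)
(L(-3)*0)*18 = ((⅚)*0)*18 = 0*18 = 0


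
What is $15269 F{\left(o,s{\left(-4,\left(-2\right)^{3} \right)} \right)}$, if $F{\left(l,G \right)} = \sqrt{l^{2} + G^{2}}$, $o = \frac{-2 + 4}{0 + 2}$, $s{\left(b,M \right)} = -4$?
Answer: $15269 \sqrt{17} \approx 62956.0$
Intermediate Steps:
$o = 1$ ($o = \frac{2}{2} = 2 \cdot \frac{1}{2} = 1$)
$F{\left(l,G \right)} = \sqrt{G^{2} + l^{2}}$
$15269 F{\left(o,s{\left(-4,\left(-2\right)^{3} \right)} \right)} = 15269 \sqrt{\left(-4\right)^{2} + 1^{2}} = 15269 \sqrt{16 + 1} = 15269 \sqrt{17}$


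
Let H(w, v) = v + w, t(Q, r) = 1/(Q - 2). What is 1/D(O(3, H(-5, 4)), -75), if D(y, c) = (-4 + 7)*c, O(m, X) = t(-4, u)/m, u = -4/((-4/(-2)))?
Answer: -1/225 ≈ -0.0044444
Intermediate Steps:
u = -2 (u = -4/((-4*(-½))) = -4/2 = -4*½ = -2)
t(Q, r) = 1/(-2 + Q)
O(m, X) = -1/(6*m) (O(m, X) = 1/((-2 - 4)*m) = 1/((-6)*m) = -1/(6*m))
D(y, c) = 3*c
1/D(O(3, H(-5, 4)), -75) = 1/(3*(-75)) = 1/(-225) = -1/225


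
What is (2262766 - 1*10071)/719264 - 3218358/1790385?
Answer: 572780763021/429253158880 ≈ 1.3344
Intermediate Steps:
(2262766 - 1*10071)/719264 - 3218358/1790385 = (2262766 - 10071)*(1/719264) - 3218358*1/1790385 = 2252695*(1/719264) - 1072786/596795 = 2252695/719264 - 1072786/596795 = 572780763021/429253158880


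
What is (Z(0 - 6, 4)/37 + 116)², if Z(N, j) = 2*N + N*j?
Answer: 18113536/1369 ≈ 13231.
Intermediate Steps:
(Z(0 - 6, 4)/37 + 116)² = (((0 - 6)*(2 + 4))/37 + 116)² = (-6*6*(1/37) + 116)² = (-36*1/37 + 116)² = (-36/37 + 116)² = (4256/37)² = 18113536/1369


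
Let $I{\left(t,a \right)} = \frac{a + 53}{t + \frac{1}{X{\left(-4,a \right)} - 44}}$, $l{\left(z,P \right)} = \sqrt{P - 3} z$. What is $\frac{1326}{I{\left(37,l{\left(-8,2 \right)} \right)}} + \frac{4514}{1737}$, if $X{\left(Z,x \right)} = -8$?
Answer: $\frac{532625641}{587106} + \frac{23076 i}{169} \approx 907.21 + 136.54 i$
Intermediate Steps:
$l{\left(z,P \right)} = z \sqrt{-3 + P}$ ($l{\left(z,P \right)} = \sqrt{-3 + P} z = z \sqrt{-3 + P}$)
$I{\left(t,a \right)} = \frac{53 + a}{- \frac{1}{52} + t}$ ($I{\left(t,a \right)} = \frac{a + 53}{t + \frac{1}{-8 - 44}} = \frac{53 + a}{t + \frac{1}{-52}} = \frac{53 + a}{t - \frac{1}{52}} = \frac{53 + a}{- \frac{1}{52} + t}$)
$\frac{1326}{I{\left(37,l{\left(-8,2 \right)} \right)}} + \frac{4514}{1737} = \frac{1326}{52 \frac{1}{-1 + 52 \cdot 37} \left(53 - 8 \sqrt{-3 + 2}\right)} + \frac{4514}{1737} = \frac{1326}{52 \frac{1}{-1 + 1924} \left(53 - 8 \sqrt{-1}\right)} + 4514 \cdot \frac{1}{1737} = \frac{1326}{52 \cdot \frac{1}{1923} \left(53 - 8 i\right)} + \frac{4514}{1737} = \frac{1326}{\frac{2756}{1923} - \frac{416 i}{1923}} + \frac{4514}{1737} = 1326 \frac{3697929 \left(\frac{2756}{1923} + \frac{416 i}{1923}\right)}{7768592} + \frac{4514}{1737} = \frac{11093787 \left(\frac{2756}{1923} + \frac{416 i}{1923}\right)}{17576} + \frac{4514}{1737} = \frac{4514}{1737} + \frac{11093787 \left(\frac{2756}{1923} + \frac{416 i}{1923}\right)}{17576}$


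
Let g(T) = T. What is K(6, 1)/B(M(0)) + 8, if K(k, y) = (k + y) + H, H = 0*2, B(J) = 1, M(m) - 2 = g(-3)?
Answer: 15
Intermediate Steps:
M(m) = -1 (M(m) = 2 - 3 = -1)
H = 0
K(k, y) = k + y (K(k, y) = (k + y) + 0 = k + y)
K(6, 1)/B(M(0)) + 8 = (6 + 1)/1 + 8 = 7*1 + 8 = 7 + 8 = 15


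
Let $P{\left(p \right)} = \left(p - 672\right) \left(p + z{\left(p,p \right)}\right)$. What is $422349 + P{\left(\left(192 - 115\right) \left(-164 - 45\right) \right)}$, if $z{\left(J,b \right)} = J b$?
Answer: $-4341607418991$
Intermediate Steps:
$P{\left(p \right)} = \left(-672 + p\right) \left(p + p^{2}\right)$ ($P{\left(p \right)} = \left(p - 672\right) \left(p + p p\right) = \left(-672 + p\right) \left(p + p^{2}\right)$)
$422349 + P{\left(\left(192 - 115\right) \left(-164 - 45\right) \right)} = 422349 + \left(192 - 115\right) \left(-164 - 45\right) \left(-672 + \left(\left(192 - 115\right) \left(-164 - 45\right)\right)^{2} - 671 \left(192 - 115\right) \left(-164 - 45\right)\right) = 422349 + 77 \left(-209\right) \left(-672 + \left(77 \left(-209\right)\right)^{2} - 671 \cdot 77 \left(-209\right)\right) = 422349 - 16093 \left(-672 + \left(-16093\right)^{2} - -10798403\right) = 422349 - 16093 \left(-672 + 258984649 + 10798403\right) = 422349 - 4341607841340 = -4341607418991$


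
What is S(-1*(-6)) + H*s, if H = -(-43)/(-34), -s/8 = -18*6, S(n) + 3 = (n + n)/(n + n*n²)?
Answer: -689165/629 ≈ -1095.7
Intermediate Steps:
S(n) = -3 + 2*n/(n + n³) (S(n) = -3 + (n + n)/(n + n*n²) = -3 + (2*n)/(n + n³) = -3 + 2*n/(n + n³))
s = 864 (s = -(-144)*6 = -8*(-108) = 864)
H = -43/34 (H = -(-43)*(-1)/34 = -1*43/34 = -43/34 ≈ -1.2647)
S(-1*(-6)) + H*s = (-1 - 3*(-1*(-6))²)/(1 + (-1*(-6))²) - 43/34*864 = (-1 - 3*6²)/(1 + 6²) - 18576/17 = (-1 - 3*36)/(1 + 36) - 18576/17 = (-1 - 108)/37 - 18576/17 = (1/37)*(-109) - 18576/17 = -109/37 - 18576/17 = -689165/629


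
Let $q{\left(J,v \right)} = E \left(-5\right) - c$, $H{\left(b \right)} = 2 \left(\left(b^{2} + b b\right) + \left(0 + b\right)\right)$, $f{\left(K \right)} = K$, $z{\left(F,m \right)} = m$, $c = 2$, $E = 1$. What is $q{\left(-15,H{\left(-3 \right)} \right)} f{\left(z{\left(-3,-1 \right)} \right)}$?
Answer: $7$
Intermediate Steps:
$H{\left(b \right)} = 2 b + 4 b^{2}$ ($H{\left(b \right)} = 2 \left(\left(b^{2} + b^{2}\right) + b\right) = 2 \left(2 b^{2} + b\right) = 2 \left(b + 2 b^{2}\right) = 2 b + 4 b^{2}$)
$q{\left(J,v \right)} = -7$ ($q{\left(J,v \right)} = 1 \left(-5\right) - 2 = -5 - 2 = -7$)
$q{\left(-15,H{\left(-3 \right)} \right)} f{\left(z{\left(-3,-1 \right)} \right)} = \left(-7\right) \left(-1\right) = 7$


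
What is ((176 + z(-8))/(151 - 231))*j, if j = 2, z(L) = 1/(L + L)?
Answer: -563/128 ≈ -4.3984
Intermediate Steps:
z(L) = 1/(2*L)
((176 + z(-8))/(151 - 231))*j = ((176 + (½)/(-8))/(151 - 231))*2 = ((176 + (½)*(-⅛))/(-80))*2 = ((176 - 1/16)*(-1/80))*2 = ((2815/16)*(-1/80))*2 = -563/256*2 = -563/128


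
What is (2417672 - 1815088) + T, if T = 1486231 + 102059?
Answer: 2190874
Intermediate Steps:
T = 1588290
(2417672 - 1815088) + T = (2417672 - 1815088) + 1588290 = 602584 + 1588290 = 2190874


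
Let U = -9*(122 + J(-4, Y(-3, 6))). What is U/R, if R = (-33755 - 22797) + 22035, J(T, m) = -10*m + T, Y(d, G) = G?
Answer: 522/34517 ≈ 0.015123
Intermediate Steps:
J(T, m) = T - 10*m
R = -34517 (R = -56552 + 22035 = -34517)
U = -522 (U = -9*(122 + (-4 - 10*6)) = -9*(122 + (-4 - 60)) = -9*(122 - 64) = -9*58 = -522)
U/R = -522/(-34517) = -522*(-1/34517) = 522/34517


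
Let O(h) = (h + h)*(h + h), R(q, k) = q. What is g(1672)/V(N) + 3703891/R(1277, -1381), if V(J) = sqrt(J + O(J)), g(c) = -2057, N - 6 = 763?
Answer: 3703891/1277 - 121*sqrt(2366213)/139189 ≈ 2899.1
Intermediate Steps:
N = 769 (N = 6 + 763 = 769)
O(h) = 4*h**2 (O(h) = (2*h)*(2*h) = 4*h**2)
V(J) = sqrt(J + 4*J**2)
g(1672)/V(N) + 3703891/R(1277, -1381) = -2057*sqrt(769)/(769*sqrt(1 + 4*769)) + 3703891/1277 = -2057*sqrt(769)/(769*sqrt(1 + 3076)) + 3703891*(1/1277) = -2057*sqrt(2366213)/2366213 + 3703891/1277 = -121*sqrt(2366213)/139189 + 3703891/1277 = 3703891/1277 - 121*sqrt(2366213)/139189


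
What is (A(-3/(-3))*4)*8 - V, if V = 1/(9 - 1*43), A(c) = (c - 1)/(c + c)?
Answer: 1/34 ≈ 0.029412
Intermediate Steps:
A(c) = (-1 + c)/(2*c) (A(c) = (-1 + c)/((2*c)) = (-1 + c)*(1/(2*c)) = (-1 + c)/(2*c))
V = -1/34 (V = 1/(9 - 43) = 1/(-34) = -1/34 ≈ -0.029412)
(A(-3/(-3))*4)*8 - V = (((-1 - 3/(-3))/(2*((-3/(-3)))))*4)*8 - 1*(-1/34) = (((-1 - 3*(-⅓))/(2*((-3*(-⅓)))))*4)*8 + 1/34 = (((½)*(-1 + 1)/1)*4)*8 + 1/34 = (((½)*1*0)*4)*8 + 1/34 = (0*4)*8 + 1/34 = 0*8 + 1/34 = 0 + 1/34 = 1/34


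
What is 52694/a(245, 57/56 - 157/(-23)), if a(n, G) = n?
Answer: 52694/245 ≈ 215.08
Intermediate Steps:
52694/a(245, 57/56 - 157/(-23)) = 52694/245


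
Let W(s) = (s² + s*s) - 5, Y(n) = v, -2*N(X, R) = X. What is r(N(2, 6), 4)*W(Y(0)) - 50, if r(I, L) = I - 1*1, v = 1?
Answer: -44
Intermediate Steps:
N(X, R) = -X/2
r(I, L) = -1 + I (r(I, L) = I - 1 = -1 + I)
Y(n) = 1
W(s) = -5 + 2*s² (W(s) = (s² + s²) - 5 = 2*s² - 5 = -5 + 2*s²)
r(N(2, 6), 4)*W(Y(0)) - 50 = (-1 - ½*2)*(-5 + 2*1²) - 50 = (-1 - 1)*(-5 + 2*1) - 50 = -2*(-5 + 2) - 50 = -2*(-3) - 50 = 6 - 50 = -44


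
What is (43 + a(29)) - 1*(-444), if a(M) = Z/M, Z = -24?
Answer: 14099/29 ≈ 486.17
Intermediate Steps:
a(M) = -24/M
(43 + a(29)) - 1*(-444) = (43 - 24/29) - 1*(-444) = (43 - 24*1/29) + 444 = (43 - 24/29) + 444 = 1223/29 + 444 = 14099/29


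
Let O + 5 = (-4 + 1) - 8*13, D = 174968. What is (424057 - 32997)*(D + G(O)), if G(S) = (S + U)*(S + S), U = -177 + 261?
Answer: 70875714400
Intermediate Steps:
U = 84
O = -112 (O = -5 + ((-4 + 1) - 8*13) = -5 + (-3 - 104) = -5 - 107 = -112)
G(S) = 2*S*(84 + S) (G(S) = (S + 84)*(S + S) = (84 + S)*(2*S) = 2*S*(84 + S))
(424057 - 32997)*(D + G(O)) = (424057 - 32997)*(174968 + 2*(-112)*(84 - 112)) = 391060*(174968 + 2*(-112)*(-28)) = 391060*(174968 + 6272) = 391060*181240 = 70875714400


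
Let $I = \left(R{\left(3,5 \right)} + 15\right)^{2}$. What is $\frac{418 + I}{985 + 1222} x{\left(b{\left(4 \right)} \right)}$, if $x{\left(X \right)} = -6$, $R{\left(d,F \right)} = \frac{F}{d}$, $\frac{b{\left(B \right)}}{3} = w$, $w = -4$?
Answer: $- \frac{12524}{6621} \approx -1.8916$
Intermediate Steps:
$b{\left(B \right)} = -12$ ($b{\left(B \right)} = 3 \left(-4\right) = -12$)
$I = \frac{2500}{9}$ ($I = \left(\frac{5}{3} + 15\right)^{2} = \left(\frac{50}{3}\right)^{2} = \frac{2500}{9} \approx 277.78$)
$\frac{418 + I}{985 + 1222} x{\left(b{\left(4 \right)} \right)} = \frac{418 + \frac{2500}{9}}{985 + 1222} \left(-6\right) = \frac{6262}{9 \cdot 2207} \left(-6\right) = \frac{6262}{9} \cdot \frac{1}{2207} \left(-6\right) = \frac{6262}{19863} \left(-6\right) = - \frac{12524}{6621}$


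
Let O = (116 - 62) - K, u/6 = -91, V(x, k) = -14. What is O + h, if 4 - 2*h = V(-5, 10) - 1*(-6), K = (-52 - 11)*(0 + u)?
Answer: -34338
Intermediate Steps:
u = -546 (u = 6*(-91) = -546)
K = 34398 (K = (-52 - 11)*(0 - 546) = -63*(-546) = 34398)
O = -34344 (O = (116 - 62) - 1*34398 = 54 - 34398 = -34344)
h = 6 (h = 2 - (-14 - 1*(-6))/2 = 2 - (-14 + 6)/2 = 2 - 1/2*(-8) = 2 + 4 = 6)
O + h = -34344 + 6 = -34338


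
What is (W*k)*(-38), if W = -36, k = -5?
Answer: -6840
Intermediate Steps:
(W*k)*(-38) = -36*(-5)*(-38) = 180*(-38) = -6840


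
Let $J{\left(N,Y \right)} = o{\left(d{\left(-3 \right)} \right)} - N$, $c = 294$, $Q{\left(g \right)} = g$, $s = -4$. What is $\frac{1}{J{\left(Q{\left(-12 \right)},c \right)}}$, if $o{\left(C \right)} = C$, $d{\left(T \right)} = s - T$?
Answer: $\frac{1}{11} \approx 0.090909$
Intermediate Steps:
$d{\left(T \right)} = -4 - T$
$J{\left(N,Y \right)} = -1 - N$ ($J{\left(N,Y \right)} = \left(-4 - -3\right) - N = \left(-4 + 3\right) - N = -1 - N$)
$\frac{1}{J{\left(Q{\left(-12 \right)},c \right)}} = \frac{1}{-1 - -12} = \frac{1}{-1 + 12} = \frac{1}{11}$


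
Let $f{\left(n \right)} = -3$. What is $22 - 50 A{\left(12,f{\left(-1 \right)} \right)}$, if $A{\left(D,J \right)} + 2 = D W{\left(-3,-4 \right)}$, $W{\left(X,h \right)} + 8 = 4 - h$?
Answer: $122$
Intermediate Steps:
$W{\left(X,h \right)} = -4 - h$ ($W{\left(X,h \right)} = -8 - \left(-4 + h\right) = -4 - h$)
$A{\left(D,J \right)} = -2$ ($A{\left(D,J \right)} = -2 + D \left(-4 - -4\right) = -2 + D \left(-4 + 4\right) = -2 + D 0 = -2 + 0 = -2$)
$22 - 50 A{\left(12,f{\left(-1 \right)} \right)} = 22 - -100 = 22 + 100 = 122$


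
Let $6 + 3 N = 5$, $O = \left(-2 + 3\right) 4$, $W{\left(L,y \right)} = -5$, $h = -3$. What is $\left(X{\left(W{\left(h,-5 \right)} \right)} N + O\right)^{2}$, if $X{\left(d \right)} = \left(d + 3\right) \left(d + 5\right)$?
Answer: $16$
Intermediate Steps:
$O = 4$ ($O = 1 \cdot 4 = 4$)
$N = - \frac{1}{3}$ ($N = -2 + \frac{1}{3} \cdot 5 = -2 + \frac{5}{3} = - \frac{1}{3} \approx -0.33333$)
$X{\left(d \right)} = \left(3 + d\right) \left(5 + d\right)$
$\left(X{\left(W{\left(h,-5 \right)} \right)} N + O\right)^{2} = \left(\left(15 + \left(-5\right)^{2} + 8 \left(-5\right)\right) \left(- \frac{1}{3}\right) + 4\right)^{2} = \left(\left(15 + 25 - 40\right) \left(- \frac{1}{3}\right) + 4\right)^{2} = \left(0 \left(- \frac{1}{3}\right) + 4\right)^{2} = \left(0 + 4\right)^{2} = 4^{2} = 16$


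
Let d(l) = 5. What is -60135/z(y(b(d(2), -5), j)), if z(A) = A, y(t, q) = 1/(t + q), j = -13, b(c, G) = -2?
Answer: 902025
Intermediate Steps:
y(t, q) = 1/(q + t)
-60135/z(y(b(d(2), -5), j)) = -60135/(1/(-13 - 2)) = -60135/(1/(-15)) = -60135/(-1/15) = -60135*(-15) = 902025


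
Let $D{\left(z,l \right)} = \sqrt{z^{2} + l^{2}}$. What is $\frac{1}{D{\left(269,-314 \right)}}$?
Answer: $\frac{\sqrt{170957}}{170957} \approx 0.0024186$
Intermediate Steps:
$D{\left(z,l \right)} = \sqrt{l^{2} + z^{2}}$
$\frac{1}{D{\left(269,-314 \right)}} = \frac{1}{\sqrt{\left(-314\right)^{2} + 269^{2}}} = \frac{1}{\sqrt{98596 + 72361}} = \frac{1}{\sqrt{170957}} = \frac{\sqrt{170957}}{170957}$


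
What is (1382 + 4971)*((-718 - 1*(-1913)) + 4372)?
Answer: 35367151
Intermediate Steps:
(1382 + 4971)*((-718 - 1*(-1913)) + 4372) = 6353*((-718 + 1913) + 4372) = 6353*(1195 + 4372) = 6353*5567 = 35367151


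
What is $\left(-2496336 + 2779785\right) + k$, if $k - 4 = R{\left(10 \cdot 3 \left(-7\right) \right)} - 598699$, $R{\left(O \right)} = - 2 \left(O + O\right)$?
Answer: $-314406$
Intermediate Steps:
$R{\left(O \right)} = - 4 O$ ($R{\left(O \right)} = - 2 \cdot 2 O = - 4 O$)
$k = -597855$ ($k = 4 - \left(598699 + 4 \cdot 10 \cdot 3 \left(-7\right)\right) = 4 - \left(598699 + 4 \cdot 30 \left(-7\right)\right) = 4 - 597859 = -597855$)
$\left(-2496336 + 2779785\right) + k = \left(-2496336 + 2779785\right) - 597855 = 283449 - 597855 = -314406$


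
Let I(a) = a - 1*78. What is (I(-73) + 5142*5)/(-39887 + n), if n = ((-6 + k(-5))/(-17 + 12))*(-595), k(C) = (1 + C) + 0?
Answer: -25559/41077 ≈ -0.62222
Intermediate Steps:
k(C) = 1 + C
I(a) = -78 + a (I(a) = a - 78 = -78 + a)
n = -1190 (n = ((-6 + (1 - 5))/(-17 + 12))*(-595) = ((-6 - 4)/(-5))*(-595) = -10*(-1/5)*(-595) = 2*(-595) = -1190)
(I(-73) + 5142*5)/(-39887 + n) = ((-78 - 73) + 5142*5)/(-39887 - 1190) = (-151 + 25710)/(-41077) = 25559*(-1/41077) = -25559/41077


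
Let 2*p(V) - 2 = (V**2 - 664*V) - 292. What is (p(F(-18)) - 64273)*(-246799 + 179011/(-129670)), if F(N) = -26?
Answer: 887240230473884/64835 ≈ 1.3685e+10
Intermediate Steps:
p(V) = -145 + V**2/2 - 332*V (p(V) = 1 + ((V**2 - 664*V) - 292)/2 = 1 + (-292 + V**2 - 664*V)/2 = 1 + (-146 + V**2/2 - 332*V) = -145 + V**2/2 - 332*V)
(p(F(-18)) - 64273)*(-246799 + 179011/(-129670)) = ((-145 + (1/2)*(-26)**2 - 332*(-26)) - 64273)*(-246799 + 179011/(-129670)) = ((-145 + (1/2)*676 + 8632) - 64273)*(-246799 + 179011*(-1/129670)) = ((-145 + 338 + 8632) - 64273)*(-246799 - 179011/129670) = (8825 - 64273)*(-32002605341/129670) = -55448*(-32002605341/129670) = 887240230473884/64835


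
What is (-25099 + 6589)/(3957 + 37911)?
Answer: -3085/6978 ≈ -0.44210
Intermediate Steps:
(-25099 + 6589)/(3957 + 37911) = -18510/41868 = -18510*1/41868 = -3085/6978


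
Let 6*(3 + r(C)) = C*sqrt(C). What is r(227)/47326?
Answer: -3/47326 + 227*sqrt(227)/283956 ≈ 0.011981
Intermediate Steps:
r(C) = -3 + C**(3/2)/6 (r(C) = -3 + (C*sqrt(C))/6 = -3 + C**(3/2)/6)
r(227)/47326 = (-3 + 227**(3/2)/6)/47326 = (-3 + (227*sqrt(227))/6)*(1/47326) = (-3 + 227*sqrt(227)/6)*(1/47326) = -3/47326 + 227*sqrt(227)/283956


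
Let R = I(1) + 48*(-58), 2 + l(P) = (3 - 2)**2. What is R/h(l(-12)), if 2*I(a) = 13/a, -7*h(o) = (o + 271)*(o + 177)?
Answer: 707/1728 ≈ 0.40914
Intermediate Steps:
l(P) = -1 (l(P) = -2 + (3 - 2)**2 = -2 + 1**2 = -2 + 1 = -1)
h(o) = -(177 + o)*(271 + o)/7 (h(o) = -(o + 271)*(o + 177)/7 = -(271 + o)*(177 + o)/7 = -(177 + o)*(271 + o)/7)
I(a) = 13/(2*a) (I(a) = (13/a)/2 = 13/(2*a))
R = -5555/2 (R = (13/2)/1 + 48*(-58) = (13/2)*1 - 2784 = 13/2 - 2784 = -5555/2 ≈ -2777.5)
R/h(l(-12)) = -5555/(2*(-47967/7 - 64*(-1) - 1/7*(-1)**2)) = -5555/(2*(-47967/7 + 64 - 1/7*1)) = -5555/(2*(-47967/7 + 64 - 1/7)) = -5555/(2*(-47520/7)) = -5555/2*(-7/47520) = 707/1728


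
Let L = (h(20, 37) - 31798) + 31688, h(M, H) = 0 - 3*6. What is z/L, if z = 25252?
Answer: -6313/32 ≈ -197.28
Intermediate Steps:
h(M, H) = -18 (h(M, H) = 0 - 18 = -18)
L = -128 (L = (-18 - 31798) + 31688 = -31816 + 31688 = -128)
z/L = 25252/(-128) = 25252*(-1/128) = -6313/32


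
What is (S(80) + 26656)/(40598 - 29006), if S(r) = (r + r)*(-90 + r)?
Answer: 348/161 ≈ 2.1615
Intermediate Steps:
S(r) = 2*r*(-90 + r) (S(r) = (2*r)*(-90 + r) = 2*r*(-90 + r))
(S(80) + 26656)/(40598 - 29006) = (2*80*(-90 + 80) + 26656)/(40598 - 29006) = (2*80*(-10) + 26656)/11592 = (-1600 + 26656)*(1/11592) = 25056*(1/11592) = 348/161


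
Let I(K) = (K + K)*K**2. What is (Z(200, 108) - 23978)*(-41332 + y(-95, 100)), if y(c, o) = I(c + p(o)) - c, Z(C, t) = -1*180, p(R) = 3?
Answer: 38619292854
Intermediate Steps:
Z(C, t) = -180
I(K) = 2*K**3 (I(K) = (2*K)*K**2 = 2*K**3)
y(c, o) = -c + 2*(3 + c)**3 (y(c, o) = 2*(c + 3)**3 - c = 2*(3 + c)**3 - c = -c + 2*(3 + c)**3)
(Z(200, 108) - 23978)*(-41332 + y(-95, 100)) = (-180 - 23978)*(-41332 + (-1*(-95) + 2*(3 - 95)**3)) = -24158*(-41332 + (95 + 2*(-92)**3)) = -24158*(-41332 + (95 + 2*(-778688))) = -24158*(-41332 + (95 - 1557376)) = -24158*(-41332 - 1557281) = -24158*(-1598613) = 38619292854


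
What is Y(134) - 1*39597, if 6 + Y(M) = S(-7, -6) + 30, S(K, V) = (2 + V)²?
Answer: -39557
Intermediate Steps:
Y(M) = 40 (Y(M) = -6 + ((2 - 6)² + 30) = -6 + ((-4)² + 30) = -6 + (16 + 30) = -6 + 46 = 40)
Y(134) - 1*39597 = 40 - 1*39597 = 40 - 39597 = -39557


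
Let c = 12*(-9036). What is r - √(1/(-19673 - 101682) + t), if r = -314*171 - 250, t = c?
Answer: -53944 - I*√1596881970384155/121355 ≈ -53944.0 - 329.29*I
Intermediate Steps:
c = -108432
t = -108432
r = -53944 (r = -53694 - 250 = -53944)
r - √(1/(-19673 - 101682) + t) = -53944 - √(1/(-19673 - 101682) - 108432) = -53944 - √(1/(-121355) - 108432) = -53944 - √(-1/121355 - 108432) = -53944 - √(-13158765361/121355) = -53944 - I*√1596881970384155/121355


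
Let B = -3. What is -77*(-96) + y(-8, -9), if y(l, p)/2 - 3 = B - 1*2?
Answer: 7388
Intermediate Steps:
y(l, p) = -4 (y(l, p) = 6 + 2*(-3 - 1*2) = 6 + 2*(-3 - 2) = 6 + 2*(-5) = 6 - 10 = -4)
-77*(-96) + y(-8, -9) = -77*(-96) - 4 = 7392 - 4 = 7388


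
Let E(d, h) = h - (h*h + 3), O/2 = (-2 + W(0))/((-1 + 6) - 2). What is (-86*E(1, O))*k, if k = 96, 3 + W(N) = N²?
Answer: 432064/3 ≈ 1.4402e+5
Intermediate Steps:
W(N) = -3 + N²
O = -10/3 (O = 2*((-2 + (-3 + 0²))/((-1 + 6) - 2)) = 2*((-2 + (-3 + 0))/(5 - 2)) = 2*((-2 - 3)/3) = 2*(-5*⅓) = 2*(-5/3) = -10/3 ≈ -3.3333)
E(d, h) = -3 + h - h² (E(d, h) = h - (h² + 3) = h - (3 + h²) = h + (-3 - h²) = -3 + h - h²)
(-86*E(1, O))*k = -86*(-3 - 10/3 - (-10/3)²)*96 = -86*(-3 - 10/3 - 1*100/9)*96 = -86*(-3 - 10/3 - 100/9)*96 = -86*(-157/9)*96 = (13502/9)*96 = 432064/3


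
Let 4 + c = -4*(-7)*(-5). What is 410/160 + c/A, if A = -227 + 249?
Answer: -701/176 ≈ -3.9830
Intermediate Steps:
A = 22
c = -144 (c = -4 - 4*(-7)*(-5) = -4 + 28*(-5) = -4 - 140 = -144)
410/160 + c/A = 410/160 - 144/22 = 410*(1/160) - 144*1/22 = 41/16 - 72/11 = -701/176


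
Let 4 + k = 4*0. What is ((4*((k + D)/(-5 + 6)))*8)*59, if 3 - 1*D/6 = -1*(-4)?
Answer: -18880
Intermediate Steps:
D = -6 (D = 18 - (-6)*(-4) = 18 - 6*4 = 18 - 24 = -6)
k = -4 (k = -4 + 4*0 = -4 + 0 = -4)
((4*((k + D)/(-5 + 6)))*8)*59 = ((4*((-4 - 6)/(-5 + 6)))*8)*59 = ((4*(-10/1))*8)*59 = ((4*(-10*1))*8)*59 = ((4*(-10))*8)*59 = -40*8*59 = -320*59 = -18880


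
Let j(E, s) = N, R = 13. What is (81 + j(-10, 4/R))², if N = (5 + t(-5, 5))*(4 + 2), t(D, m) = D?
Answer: 6561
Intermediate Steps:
N = 0 (N = (5 - 5)*(4 + 2) = 0*6 = 0)
j(E, s) = 0
(81 + j(-10, 4/R))² = (81 + 0)² = 81² = 6561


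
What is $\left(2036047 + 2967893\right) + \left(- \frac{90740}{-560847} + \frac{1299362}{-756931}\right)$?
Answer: $\frac{303469194471290558}{60646068651} \approx 5.0039 \cdot 10^{6}$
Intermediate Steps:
$\left(2036047 + 2967893\right) + \left(- \frac{90740}{-560847} + \frac{1299362}{-756931}\right) = 5003940 + \left(\left(-90740\right) \left(- \frac{1}{560847}\right) + 1299362 \left(- \frac{1}{756931}\right)\right) = 5003940 + \left(\frac{90740}{560847} - \frac{1299362}{756931}\right) = 5003940 - \frac{94294194382}{60646068651} = \frac{303469194471290558}{60646068651}$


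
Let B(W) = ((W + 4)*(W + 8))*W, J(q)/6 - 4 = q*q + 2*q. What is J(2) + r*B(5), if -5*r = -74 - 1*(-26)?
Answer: 5688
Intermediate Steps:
r = 48/5 (r = -(-74 - 1*(-26))/5 = -(-74 + 26)/5 = -⅕*(-48) = 48/5 ≈ 9.6000)
J(q) = 24 + 6*q² + 12*q (J(q) = 24 + 6*(q*q + 2*q) = 24 + 6*(q² + 2*q) = 24 + (6*q² + 12*q) = 24 + 6*q² + 12*q)
B(W) = W*(4 + W)*(8 + W) (B(W) = ((4 + W)*(8 + W))*W = W*(4 + W)*(8 + W))
J(2) + r*B(5) = (24 + 6*2² + 12*2) + 48*(5*(32 + 5² + 12*5))/5 = (24 + 6*4 + 24) + 48*(5*(32 + 25 + 60))/5 = (24 + 24 + 24) + 48*(5*117)/5 = 72 + (48/5)*585 = 72 + 5616 = 5688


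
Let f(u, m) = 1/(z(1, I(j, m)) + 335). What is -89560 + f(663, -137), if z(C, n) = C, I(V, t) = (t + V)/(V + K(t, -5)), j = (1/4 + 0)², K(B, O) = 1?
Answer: -30092159/336 ≈ -89560.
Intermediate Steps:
j = 1/16 (j = (¼ + 0)² = (¼)² = 1/16 ≈ 0.062500)
I(V, t) = (V + t)/(1 + V) (I(V, t) = (t + V)/(V + 1) = (V + t)/(1 + V))
f(u, m) = 1/336 (f(u, m) = 1/(1 + 335) = 1/336)
-89560 + f(663, -137) = -89560 + 1/336 = -30092159/336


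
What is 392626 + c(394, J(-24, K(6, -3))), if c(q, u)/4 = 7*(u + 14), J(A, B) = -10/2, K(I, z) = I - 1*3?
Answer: 392878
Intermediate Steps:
K(I, z) = -3 + I (K(I, z) = I - 3 = -3 + I)
J(A, B) = -5 (J(A, B) = -10*½ = -5)
c(q, u) = 392 + 28*u (c(q, u) = 4*(7*(u + 14)) = 4*(7*(14 + u)) = 4*(98 + 7*u) = 392 + 28*u)
392626 + c(394, J(-24, K(6, -3))) = 392626 + (392 + 28*(-5)) = 392626 + (392 - 140) = 392626 + 252 = 392878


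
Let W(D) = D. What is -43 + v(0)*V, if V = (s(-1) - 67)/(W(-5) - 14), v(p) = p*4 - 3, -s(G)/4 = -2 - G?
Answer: -1006/19 ≈ -52.947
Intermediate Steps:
s(G) = 8 + 4*G (s(G) = -4*(-2 - G) = 8 + 4*G)
v(p) = -3 + 4*p (v(p) = 4*p - 3 = -3 + 4*p)
V = 63/19 (V = ((8 + 4*(-1)) - 67)/(-5 - 14) = ((8 - 4) - 67)/(-19) = (4 - 67)*(-1/19) = -63*(-1/19) = 63/19 ≈ 3.3158)
-43 + v(0)*V = -43 + (-3 + 4*0)*(63/19) = -43 + (-3 + 0)*(63/19) = -43 - 3*63/19 = -43 - 189/19 = -1006/19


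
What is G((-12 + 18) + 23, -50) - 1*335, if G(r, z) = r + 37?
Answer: -269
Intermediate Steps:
G(r, z) = 37 + r
G((-12 + 18) + 23, -50) - 1*335 = (37 + ((-12 + 18) + 23)) - 1*335 = (37 + (6 + 23)) - 335 = (37 + 29) - 335 = 66 - 335 = -269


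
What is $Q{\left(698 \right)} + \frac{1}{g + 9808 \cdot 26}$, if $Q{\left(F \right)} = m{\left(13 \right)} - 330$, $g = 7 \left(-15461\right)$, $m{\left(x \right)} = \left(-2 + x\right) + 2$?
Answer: $- \frac{46529576}{146781} \approx -317.0$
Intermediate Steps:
$m{\left(x \right)} = x$
$g = -108227$
$Q{\left(F \right)} = -317$ ($Q{\left(F \right)} = 13 - 330 = -317$)
$Q{\left(698 \right)} + \frac{1}{g + 9808 \cdot 26} = -317 + \frac{1}{-108227 + 9808 \cdot 26} = -317 + \frac{1}{-108227 + 255008} = -317 + \frac{1}{146781} = - \frac{46529576}{146781}$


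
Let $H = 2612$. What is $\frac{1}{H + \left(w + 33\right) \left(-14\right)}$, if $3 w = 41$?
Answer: $\frac{3}{5876} \approx 0.00051055$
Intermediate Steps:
$w = \frac{41}{3}$ ($w = \frac{1}{3} \cdot 41 = \frac{41}{3} \approx 13.667$)
$\frac{1}{H + \left(w + 33\right) \left(-14\right)} = \frac{1}{2612 + \left(\frac{41}{3} + 33\right) \left(-14\right)} = \frac{1}{2612 + \frac{140}{3} \left(-14\right)} = \frac{1}{2612 - \frac{1960}{3}} = \frac{1}{\frac{5876}{3}} = \frac{3}{5876}$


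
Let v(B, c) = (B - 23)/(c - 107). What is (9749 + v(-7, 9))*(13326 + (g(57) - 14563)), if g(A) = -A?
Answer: -618164504/49 ≈ -1.2616e+7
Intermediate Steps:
v(B, c) = (-23 + B)/(-107 + c)
(9749 + v(-7, 9))*(13326 + (g(57) - 14563)) = (9749 + (-23 - 7)/(-107 + 9))*(13326 + (-1*57 - 14563)) = (9749 - 30/(-98))*(13326 + (-57 - 14563)) = (9749 - 1/98*(-30))*(13326 - 14620) = (9749 + 15/49)*(-1294) = (477716/49)*(-1294) = -618164504/49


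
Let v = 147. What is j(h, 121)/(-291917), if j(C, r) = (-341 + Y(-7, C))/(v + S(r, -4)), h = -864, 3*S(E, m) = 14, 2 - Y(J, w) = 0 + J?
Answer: 996/132822235 ≈ 7.4987e-6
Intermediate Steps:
Y(J, w) = 2 - J (Y(J, w) = 2 - (0 + J) = 2 - J)
S(E, m) = 14/3 (S(E, m) = (1/3)*14 = 14/3)
j(C, r) = -996/455 (j(C, r) = (-341 + (2 - 1*(-7)))/(147 + 14/3) = (-341 + (2 + 7))/(455/3) = (-341 + 9)*(3/455) = -332*3/455 = -996/455)
j(h, 121)/(-291917) = -996/455/(-291917) = -996/455*(-1/291917) = 996/132822235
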